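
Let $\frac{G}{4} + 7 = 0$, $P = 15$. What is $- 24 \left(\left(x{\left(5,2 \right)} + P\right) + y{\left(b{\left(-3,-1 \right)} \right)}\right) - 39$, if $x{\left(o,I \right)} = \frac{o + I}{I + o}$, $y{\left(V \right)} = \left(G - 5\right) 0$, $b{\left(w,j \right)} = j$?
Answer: $-423$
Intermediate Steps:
$G = -28$ ($G = -28 + 4 \cdot 0 = -28 + 0 = -28$)
$y{\left(V \right)} = 0$ ($y{\left(V \right)} = \left(-28 - 5\right) 0 = \left(-33\right) 0 = 0$)
$x{\left(o,I \right)} = 1$ ($x{\left(o,I \right)} = \frac{I + o}{I + o} = 1$)
$- 24 \left(\left(x{\left(5,2 \right)} + P\right) + y{\left(b{\left(-3,-1 \right)} \right)}\right) - 39 = - 24 \left(\left(1 + 15\right) + 0\right) - 39 = - 24 \left(16 + 0\right) - 39 = \left(-24\right) 16 - 39 = -384 - 39 = -423$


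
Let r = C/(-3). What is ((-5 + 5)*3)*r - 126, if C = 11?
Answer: -126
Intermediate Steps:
r = -11/3 (r = 11/(-3) = 11*(-⅓) = -11/3 ≈ -3.6667)
((-5 + 5)*3)*r - 126 = ((-5 + 5)*3)*(-11/3) - 126 = (0*3)*(-11/3) - 126 = 0*(-11/3) - 126 = 0 - 126 = -126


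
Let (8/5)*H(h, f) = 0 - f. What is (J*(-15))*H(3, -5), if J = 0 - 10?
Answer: 1875/4 ≈ 468.75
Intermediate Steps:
J = -10
H(h, f) = -5*f/8 (H(h, f) = 5*(0 - f)/8 = 5*(-f)/8 = -5*f/8)
(J*(-15))*H(3, -5) = (-10*(-15))*(-5/8*(-5)) = 150*(25/8) = 1875/4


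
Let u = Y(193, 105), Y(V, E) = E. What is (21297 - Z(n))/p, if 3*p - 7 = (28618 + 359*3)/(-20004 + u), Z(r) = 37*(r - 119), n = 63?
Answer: 1395059193/109598 ≈ 12729.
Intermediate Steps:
u = 105
Z(r) = -4403 + 37*r (Z(r) = 37*(-119 + r) = -4403 + 37*r)
p = 109598/59697 (p = 7/3 + ((28618 + 359*3)/(-20004 + 105))/3 = 7/3 + ((28618 + 1077)/(-19899))/3 = 7/3 + (29695*(-1/19899))/3 = 7/3 + (⅓)*(-29695/19899) = 7/3 - 29695/59697 = 109598/59697 ≈ 1.8359)
(21297 - Z(n))/p = (21297 - (-4403 + 37*63))/(109598/59697) = (21297 - (-4403 + 2331))*(59697/109598) = (21297 - 1*(-2072))*(59697/109598) = (21297 + 2072)*(59697/109598) = 23369*(59697/109598) = 1395059193/109598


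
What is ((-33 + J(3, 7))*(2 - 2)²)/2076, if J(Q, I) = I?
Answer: 0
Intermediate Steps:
((-33 + J(3, 7))*(2 - 2)²)/2076 = ((-33 + 7)*(2 - 2)²)/2076 = -26*0²*(1/2076) = -26*0*(1/2076) = 0*(1/2076) = 0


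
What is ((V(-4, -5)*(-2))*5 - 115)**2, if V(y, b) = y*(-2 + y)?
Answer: 126025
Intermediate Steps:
((V(-4, -5)*(-2))*5 - 115)**2 = ((-4*(-2 - 4)*(-2))*5 - 115)**2 = ((-4*(-6)*(-2))*5 - 115)**2 = ((24*(-2))*5 - 115)**2 = (-48*5 - 115)**2 = (-240 - 115)**2 = (-355)**2 = 126025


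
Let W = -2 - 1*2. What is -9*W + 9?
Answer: 45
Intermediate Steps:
W = -4 (W = -2 - 2 = -4)
-9*W + 9 = -9*(-4) + 9 = 36 + 9 = 45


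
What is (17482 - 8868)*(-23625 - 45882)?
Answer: -598733298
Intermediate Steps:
(17482 - 8868)*(-23625 - 45882) = 8614*(-69507) = -598733298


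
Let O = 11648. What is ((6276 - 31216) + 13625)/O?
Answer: -11315/11648 ≈ -0.97141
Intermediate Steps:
((6276 - 31216) + 13625)/O = ((6276 - 31216) + 13625)/11648 = (-24940 + 13625)*(1/11648) = -11315*1/11648 = -11315/11648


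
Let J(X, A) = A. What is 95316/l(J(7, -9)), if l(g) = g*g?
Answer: 31772/27 ≈ 1176.7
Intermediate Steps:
l(g) = g²
95316/l(J(7, -9)) = 95316/((-9)²) = 95316/81 = 95316*(1/81) = 31772/27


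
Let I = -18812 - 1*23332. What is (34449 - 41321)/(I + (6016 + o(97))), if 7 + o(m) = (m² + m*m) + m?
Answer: 1718/4305 ≈ 0.39907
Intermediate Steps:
o(m) = -7 + m + 2*m² (o(m) = -7 + ((m² + m*m) + m) = -7 + ((m² + m²) + m) = -7 + (2*m² + m) = -7 + (m + 2*m²) = -7 + m + 2*m²)
I = -42144 (I = -18812 - 23332 = -42144)
(34449 - 41321)/(I + (6016 + o(97))) = (34449 - 41321)/(-42144 + (6016 + (-7 + 97 + 2*97²))) = -6872/(-42144 + (6016 + (-7 + 97 + 2*9409))) = -6872/(-42144 + (6016 + (-7 + 97 + 18818))) = -6872/(-42144 + (6016 + 18908)) = -6872/(-42144 + 24924) = -6872/(-17220) = -6872*(-1/17220) = 1718/4305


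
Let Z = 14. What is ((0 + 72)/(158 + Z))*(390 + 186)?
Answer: 10368/43 ≈ 241.12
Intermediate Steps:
((0 + 72)/(158 + Z))*(390 + 186) = ((0 + 72)/(158 + 14))*(390 + 186) = (72/172)*576 = (72*(1/172))*576 = (18/43)*576 = 10368/43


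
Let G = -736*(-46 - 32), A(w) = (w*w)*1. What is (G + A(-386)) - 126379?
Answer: 80025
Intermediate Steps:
A(w) = w² (A(w) = w²*1 = w²)
G = 57408 (G = -736*(-78) = -16*(-3588) = 57408)
(G + A(-386)) - 126379 = (57408 + (-386)²) - 126379 = (57408 + 148996) - 126379 = 206404 - 126379 = 80025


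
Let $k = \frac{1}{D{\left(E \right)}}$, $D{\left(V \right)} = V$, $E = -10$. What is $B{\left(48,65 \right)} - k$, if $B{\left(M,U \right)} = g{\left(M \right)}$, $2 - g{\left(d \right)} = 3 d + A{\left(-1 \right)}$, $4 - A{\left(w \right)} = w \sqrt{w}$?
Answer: $- \frac{1459}{10} - i \approx -145.9 - 1.0 i$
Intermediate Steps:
$A{\left(w \right)} = 4 - w^{\frac{3}{2}}$ ($A{\left(w \right)} = 4 - w \sqrt{w} = 4 - w^{\frac{3}{2}}$)
$g{\left(d \right)} = -2 - i - 3 d$ ($g{\left(d \right)} = 2 - \left(3 d + \left(4 - \left(-1\right)^{\frac{3}{2}}\right)\right) = 2 - \left(3 d + \left(4 - - i\right)\right) = 2 - \left(3 d + \left(4 + i\right)\right) = 2 - \left(4 + i + 3 d\right) = -2 - i - 3 d$)
$k = - \frac{1}{10}$ ($k = \frac{1}{-10} = - \frac{1}{10} \approx -0.1$)
$B{\left(M,U \right)} = -2 - i - 3 M$
$B{\left(48,65 \right)} - k = \left(-2 - i - 144\right) - - \frac{1}{10} = \left(-2 - i - 144\right) + \frac{1}{10} = \left(-146 - i\right) + \frac{1}{10} = - \frac{1459}{10} - i$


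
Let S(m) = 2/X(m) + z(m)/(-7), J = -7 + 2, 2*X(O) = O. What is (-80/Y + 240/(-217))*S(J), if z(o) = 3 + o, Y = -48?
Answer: -438/1519 ≈ -0.28835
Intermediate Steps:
X(O) = O/2
J = -5
S(m) = -3/7 + 4/m - m/7 (S(m) = 2/((m/2)) + (3 + m)/(-7) = 2*(2/m) + (3 + m)*(-⅐) = 4/m + (-3/7 - m/7) = -3/7 + 4/m - m/7)
(-80/Y + 240/(-217))*S(J) = (-80/(-48) + 240/(-217))*((⅐)*(28 - 1*(-5)*(3 - 5))/(-5)) = (-80*(-1/48) + 240*(-1/217))*((⅐)*(-⅕)*(28 - 1*(-5)*(-2))) = (5/3 - 240/217)*((⅐)*(-⅕)*(28 - 10)) = 365*((⅐)*(-⅕)*18)/651 = (365/651)*(-18/35) = -438/1519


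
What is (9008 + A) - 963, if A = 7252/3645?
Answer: 29331277/3645 ≈ 8047.0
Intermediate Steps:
A = 7252/3645 (A = 7252*(1/3645) = 7252/3645 ≈ 1.9896)
(9008 + A) - 963 = (9008 + 7252/3645) - 963 = 32841412/3645 - 963 = 29331277/3645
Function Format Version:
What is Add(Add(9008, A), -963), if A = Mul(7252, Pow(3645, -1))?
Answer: Rational(29331277, 3645) ≈ 8047.0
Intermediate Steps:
A = Rational(7252, 3645) (A = Mul(7252, Rational(1, 3645)) = Rational(7252, 3645) ≈ 1.9896)
Add(Add(9008, A), -963) = Add(Add(9008, Rational(7252, 3645)), -963) = Add(Rational(32841412, 3645), -963) = Rational(29331277, 3645)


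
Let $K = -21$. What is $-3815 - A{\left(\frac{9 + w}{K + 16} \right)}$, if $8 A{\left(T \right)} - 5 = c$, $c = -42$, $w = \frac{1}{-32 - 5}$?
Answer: $- \frac{30483}{8} \approx -3810.4$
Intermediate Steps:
$w = - \frac{1}{37}$ ($w = \frac{1}{-37} = - \frac{1}{37} \approx -0.027027$)
$A{\left(T \right)} = - \frac{37}{8}$ ($A{\left(T \right)} = \frac{5}{8} + \frac{1}{8} \left(-42\right) = \frac{5}{8} - \frac{21}{4} = - \frac{37}{8}$)
$-3815 - A{\left(\frac{9 + w}{K + 16} \right)} = -3815 - - \frac{37}{8} = -3815 + \frac{37}{8} = - \frac{30483}{8}$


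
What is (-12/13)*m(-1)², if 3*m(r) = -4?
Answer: -64/39 ≈ -1.6410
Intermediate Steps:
m(r) = -4/3 (m(r) = (⅓)*(-4) = -4/3)
(-12/13)*m(-1)² = (-12/13)*(-4/3)² = -12*1/13*(16/9) = -12/13*16/9 = -64/39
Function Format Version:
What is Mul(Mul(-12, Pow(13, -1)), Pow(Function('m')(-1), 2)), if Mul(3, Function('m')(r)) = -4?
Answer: Rational(-64, 39) ≈ -1.6410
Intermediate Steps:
Function('m')(r) = Rational(-4, 3) (Function('m')(r) = Mul(Rational(1, 3), -4) = Rational(-4, 3))
Mul(Mul(-12, Pow(13, -1)), Pow(Function('m')(-1), 2)) = Mul(Mul(-12, Pow(13, -1)), Pow(Rational(-4, 3), 2)) = Mul(Mul(-12, Rational(1, 13)), Rational(16, 9)) = Mul(Rational(-12, 13), Rational(16, 9)) = Rational(-64, 39)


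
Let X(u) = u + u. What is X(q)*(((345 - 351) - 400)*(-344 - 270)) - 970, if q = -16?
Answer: -7978058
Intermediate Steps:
X(u) = 2*u
X(q)*(((345 - 351) - 400)*(-344 - 270)) - 970 = (2*(-16))*(((345 - 351) - 400)*(-344 - 270)) - 970 = -32*(-6 - 400)*(-614) - 970 = -(-12992)*(-614) - 970 = -32*249284 - 970 = -7977088 - 970 = -7978058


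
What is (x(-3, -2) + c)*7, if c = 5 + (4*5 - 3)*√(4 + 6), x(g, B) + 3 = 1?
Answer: 21 + 119*√10 ≈ 397.31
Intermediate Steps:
x(g, B) = -2 (x(g, B) = -3 + 1 = -2)
c = 5 + 17*√10 (c = 5 + (20 - 3)*√10 = 5 + 17*√10 ≈ 58.759)
(x(-3, -2) + c)*7 = (-2 + (5 + 17*√10))*7 = (3 + 17*√10)*7 = 21 + 119*√10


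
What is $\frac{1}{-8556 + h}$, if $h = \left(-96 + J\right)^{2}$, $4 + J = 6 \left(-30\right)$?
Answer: $\frac{1}{69844} \approx 1.4318 \cdot 10^{-5}$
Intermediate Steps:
$J = -184$ ($J = -4 + 6 \left(-30\right) = -4 - 180 = -184$)
$h = 78400$ ($h = \left(-96 - 184\right)^{2} = \left(-280\right)^{2} = 78400$)
$\frac{1}{-8556 + h} = \frac{1}{-8556 + 78400} = \frac{1}{69844}$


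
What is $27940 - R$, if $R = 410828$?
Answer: $-382888$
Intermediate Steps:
$27940 - R = 27940 - 410828 = -382888$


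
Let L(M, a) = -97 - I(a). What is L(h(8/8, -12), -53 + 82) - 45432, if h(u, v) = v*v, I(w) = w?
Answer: -45558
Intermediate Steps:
h(u, v) = v**2
L(M, a) = -97 - a
L(h(8/8, -12), -53 + 82) - 45432 = (-97 - (-53 + 82)) - 45432 = (-97 - 1*29) - 45432 = (-97 - 29) - 45432 = -126 - 45432 = -45558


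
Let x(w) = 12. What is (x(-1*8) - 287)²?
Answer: 75625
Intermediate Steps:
(x(-1*8) - 287)² = (12 - 287)² = (-275)² = 75625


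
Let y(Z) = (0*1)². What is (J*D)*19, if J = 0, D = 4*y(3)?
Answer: 0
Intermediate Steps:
y(Z) = 0 (y(Z) = 0² = 0)
D = 0 (D = 4*0 = 0)
(J*D)*19 = (0*0)*19 = 0*19 = 0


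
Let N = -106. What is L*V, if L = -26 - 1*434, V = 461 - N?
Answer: -260820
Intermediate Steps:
V = 567 (V = 461 - 1*(-106) = 461 + 106 = 567)
L = -460 (L = -26 - 434 = -460)
L*V = -460*567 = -260820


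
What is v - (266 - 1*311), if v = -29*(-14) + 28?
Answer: 479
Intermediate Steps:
v = 434 (v = 406 + 28 = 434)
v - (266 - 1*311) = 434 - (266 - 1*311) = 434 - (266 - 311) = 434 - 1*(-45) = 434 + 45 = 479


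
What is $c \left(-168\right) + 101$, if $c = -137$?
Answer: $23117$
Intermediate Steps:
$c \left(-168\right) + 101 = \left(-137\right) \left(-168\right) + 101 = 23016 + 101 = 23117$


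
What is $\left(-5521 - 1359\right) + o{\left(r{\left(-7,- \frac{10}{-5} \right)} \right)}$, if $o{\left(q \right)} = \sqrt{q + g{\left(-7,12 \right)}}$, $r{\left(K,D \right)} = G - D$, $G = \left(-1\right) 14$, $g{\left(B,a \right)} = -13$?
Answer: $-6880 + i \sqrt{29} \approx -6880.0 + 5.3852 i$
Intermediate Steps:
$G = -14$
$r{\left(K,D \right)} = -14 - D$
$o{\left(q \right)} = \sqrt{-13 + q}$ ($o{\left(q \right)} = \sqrt{q - 13} = \sqrt{-13 + q}$)
$\left(-5521 - 1359\right) + o{\left(r{\left(-7,- \frac{10}{-5} \right)} \right)} = \left(-5521 - 1359\right) + \sqrt{-13 - \left(14 - \frac{10}{-5}\right)} = \left(-5521 - 1359\right) + \sqrt{-13 - \left(14 - -2\right)} = \left(-5521 - 1359\right) + \sqrt{-13 - 16} = -6880 + \sqrt{-13 - 16} = -6880 + \sqrt{-29} = -6880 + i \sqrt{29}$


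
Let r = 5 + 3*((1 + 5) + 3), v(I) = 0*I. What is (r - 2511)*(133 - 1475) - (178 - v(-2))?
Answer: 3326640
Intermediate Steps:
v(I) = 0
r = 32 (r = 5 + 3*(6 + 3) = 5 + 3*9 = 5 + 27 = 32)
(r - 2511)*(133 - 1475) - (178 - v(-2)) = (32 - 2511)*(133 - 1475) - (178 - 1*0) = -2479*(-1342) - (178 + 0) = 3326818 - 1*178 = 3326818 - 178 = 3326640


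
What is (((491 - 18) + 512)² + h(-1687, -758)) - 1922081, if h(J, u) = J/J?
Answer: -951855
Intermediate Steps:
h(J, u) = 1
(((491 - 18) + 512)² + h(-1687, -758)) - 1922081 = (((491 - 18) + 512)² + 1) - 1922081 = ((473 + 512)² + 1) - 1922081 = (985² + 1) - 1922081 = (970225 + 1) - 1922081 = 970226 - 1922081 = -951855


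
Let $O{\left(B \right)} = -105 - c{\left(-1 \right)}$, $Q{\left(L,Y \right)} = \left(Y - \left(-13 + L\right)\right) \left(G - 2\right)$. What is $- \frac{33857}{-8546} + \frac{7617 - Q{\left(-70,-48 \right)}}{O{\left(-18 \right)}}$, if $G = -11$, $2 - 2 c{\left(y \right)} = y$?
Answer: $- \frac{130755083}{1820298} \approx -71.832$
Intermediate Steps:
$c{\left(y \right)} = 1 - \frac{y}{2}$
$Q{\left(L,Y \right)} = -169 - 13 Y + 13 L$ ($Q{\left(L,Y \right)} = \left(Y - \left(-13 + L\right)\right) \left(-11 - 2\right) = \left(13 + Y - L\right) \left(-13\right) = -169 - 13 Y + 13 L$)
$O{\left(B \right)} = - \frac{213}{2}$ ($O{\left(B \right)} = -105 - \left(1 - - \frac{1}{2}\right) = -105 - \left(1 + \frac{1}{2}\right) = -105 - \frac{3}{2} = - \frac{213}{2}$)
$- \frac{33857}{-8546} + \frac{7617 - Q{\left(-70,-48 \right)}}{O{\left(-18 \right)}} = - \frac{33857}{-8546} + \frac{7617 - \left(-169 - -624 + 13 \left(-70\right)\right)}{- \frac{213}{2}} = \left(-33857\right) \left(- \frac{1}{8546}\right) + \left(7617 - \left(-169 + 624 - 910\right)\right) \left(- \frac{2}{213}\right) = \frac{33857}{8546} + \left(7617 - -455\right) \left(- \frac{2}{213}\right) = \frac{33857}{8546} + \left(7617 + 455\right) \left(- \frac{2}{213}\right) = \frac{33857}{8546} + 8072 \left(- \frac{2}{213}\right) = \frac{33857}{8546} - \frac{16144}{213} = - \frac{130755083}{1820298}$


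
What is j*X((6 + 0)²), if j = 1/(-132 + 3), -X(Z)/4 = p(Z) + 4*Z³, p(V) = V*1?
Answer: 248880/43 ≈ 5787.9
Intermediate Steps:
p(V) = V
X(Z) = -16*Z³ - 4*Z (X(Z) = -4*(Z + 4*Z³) = -16*Z³ - 4*Z)
j = -1/129 (j = 1/(-129) = -1/129 ≈ -0.0077519)
j*X((6 + 0)²) = -(-16*(6 + 0)⁶ - 4*(6 + 0)²)/129 = -(-16*(6²)³ - 4*6²)/129 = -(-16*36³ - 4*36)/129 = -(-16*46656 - 144)/129 = -(-746496 - 144)/129 = -1/129*(-746640) = 248880/43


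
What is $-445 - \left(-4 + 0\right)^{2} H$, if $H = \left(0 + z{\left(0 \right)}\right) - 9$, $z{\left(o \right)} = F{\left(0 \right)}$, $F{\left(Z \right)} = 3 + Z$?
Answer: $-349$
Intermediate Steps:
$z{\left(o \right)} = 3$ ($z{\left(o \right)} = 3 + 0 = 3$)
$H = -6$ ($H = \left(0 + 3\right) - 9 = 3 - 9 = -6$)
$-445 - \left(-4 + 0\right)^{2} H = -445 - \left(-4 + 0\right)^{2} \left(-6\right) = -445 - \left(-4\right)^{2} \left(-6\right) = -445 - 16 \left(-6\right) = -445 - -96 = -445 + 96 = -349$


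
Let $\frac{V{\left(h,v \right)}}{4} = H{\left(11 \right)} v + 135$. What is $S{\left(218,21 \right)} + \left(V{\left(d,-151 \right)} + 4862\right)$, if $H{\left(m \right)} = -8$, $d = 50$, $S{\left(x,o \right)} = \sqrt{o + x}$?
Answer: $10234 + \sqrt{239} \approx 10249.0$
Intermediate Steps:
$V{\left(h,v \right)} = 540 - 32 v$ ($V{\left(h,v \right)} = 4 \left(- 8 v + 135\right) = 4 \left(135 - 8 v\right) = 540 - 32 v$)
$S{\left(218,21 \right)} + \left(V{\left(d,-151 \right)} + 4862\right) = \sqrt{21 + 218} + \left(\left(540 - -4832\right) + 4862\right) = \sqrt{239} + \left(\left(540 + 4832\right) + 4862\right) = \sqrt{239} + \left(5372 + 4862\right) = \sqrt{239} + 10234 = 10234 + \sqrt{239}$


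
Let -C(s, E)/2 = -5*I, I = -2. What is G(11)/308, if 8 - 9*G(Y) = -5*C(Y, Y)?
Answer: -23/693 ≈ -0.033189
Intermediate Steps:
C(s, E) = -20 (C(s, E) = -(-10)*(-2) = -2*10 = -20)
G(Y) = -92/9 (G(Y) = 8/9 - (-5)*(-20)/9 = 8/9 - 1/9*100 = 8/9 - 100/9 = -92/9)
G(11)/308 = -92/9/308 = -92/9*1/308 = -23/693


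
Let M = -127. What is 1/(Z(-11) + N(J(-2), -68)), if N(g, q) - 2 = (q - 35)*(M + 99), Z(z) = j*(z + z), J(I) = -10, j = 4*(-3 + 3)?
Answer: 1/2886 ≈ 0.00034650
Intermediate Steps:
j = 0 (j = 4*0 = 0)
Z(z) = 0 (Z(z) = 0*(z + z) = 0*(2*z) = 0)
N(g, q) = 982 - 28*q (N(g, q) = 2 + (q - 35)*(-127 + 99) = 2 + (-35 + q)*(-28) = 2 + (980 - 28*q) = 982 - 28*q)
1/(Z(-11) + N(J(-2), -68)) = 1/(0 + (982 - 28*(-68))) = 1/(0 + (982 + 1904)) = 1/(0 + 2886) = 1/2886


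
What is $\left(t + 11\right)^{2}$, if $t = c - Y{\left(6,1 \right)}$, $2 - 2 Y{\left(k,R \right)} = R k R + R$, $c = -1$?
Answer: $\frac{625}{4} \approx 156.25$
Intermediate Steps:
$Y{\left(k,R \right)} = 1 - \frac{R}{2} - \frac{k R^{2}}{2}$ ($Y{\left(k,R \right)} = 1 - \frac{R k R + R}{2} = 1 - \frac{k R^{2} + R}{2} = 1 - \frac{R + k R^{2}}{2} = 1 - \left(\frac{R}{2} + \frac{k R^{2}}{2}\right) = 1 - \frac{R}{2} - \frac{k R^{2}}{2}$)
$t = \frac{3}{2}$ ($t = -1 - \left(1 - \frac{1}{2} - 3 \cdot 1^{2}\right) = -1 - \left(1 - \frac{1}{2} - 3 \cdot 1\right) = -1 - \left(1 - \frac{1}{2} - 3\right) = -1 - - \frac{5}{2} = -1 + \frac{5}{2} = \frac{3}{2} \approx 1.5$)
$\left(t + 11\right)^{2} = \left(\frac{3}{2} + 11\right)^{2} = \left(\frac{25}{2}\right)^{2} = \frac{625}{4}$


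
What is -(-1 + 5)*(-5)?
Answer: 20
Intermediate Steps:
-(-1 + 5)*(-5) = -1*4*(-5) = -4*(-5) = 20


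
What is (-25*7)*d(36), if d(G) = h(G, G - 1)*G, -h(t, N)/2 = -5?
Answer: -63000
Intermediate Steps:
h(t, N) = 10 (h(t, N) = -2*(-5) = 10)
d(G) = 10*G
(-25*7)*d(36) = (-25*7)*(10*36) = -175*360 = -63000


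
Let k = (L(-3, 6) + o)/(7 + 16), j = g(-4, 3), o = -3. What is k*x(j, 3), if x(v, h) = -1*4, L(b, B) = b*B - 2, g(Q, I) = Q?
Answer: 4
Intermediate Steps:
j = -4
L(b, B) = -2 + B*b (L(b, B) = B*b - 2 = -2 + B*b)
x(v, h) = -4
k = -1 (k = ((-2 + 6*(-3)) - 3)/(7 + 16) = ((-2 - 18) - 3)/23 = (-20 - 3)*(1/23) = -23*1/23 = -1)
k*x(j, 3) = -1*(-4) = 4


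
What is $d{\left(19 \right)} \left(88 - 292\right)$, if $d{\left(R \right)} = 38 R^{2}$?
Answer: $-2798472$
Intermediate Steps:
$d{\left(19 \right)} \left(88 - 292\right) = 38 \cdot 19^{2} \left(88 - 292\right) = 38 \cdot 361 \left(-204\right) = 13718 \left(-204\right) = -2798472$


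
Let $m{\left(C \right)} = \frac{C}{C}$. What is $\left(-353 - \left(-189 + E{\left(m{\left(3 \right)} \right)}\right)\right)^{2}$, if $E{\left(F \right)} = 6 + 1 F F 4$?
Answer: $30276$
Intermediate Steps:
$m{\left(C \right)} = 1$
$E{\left(F \right)} = 6 + 4 F^{2}$ ($E{\left(F \right)} = 6 + 1 F^{2} \cdot 4 = 6 + 1 \cdot 4 F^{2} = 6 + 4 F^{2}$)
$\left(-353 - \left(-189 + E{\left(m{\left(3 \right)} \right)}\right)\right)^{2} = \left(-353 - \left(-189 + \left(6 + 4 \cdot 1^{2}\right)\right)\right)^{2} = \left(-353 - \left(-189 + \left(6 + 4 \cdot 1\right)\right)\right)^{2} = \left(-353 - \left(-189 + \left(6 + 4\right)\right)\right)^{2} = \left(-353 - \left(-189 + 10\right)\right)^{2} = \left(-353 - -179\right)^{2} = \left(-353 + 179\right)^{2} = \left(-174\right)^{2} = 30276$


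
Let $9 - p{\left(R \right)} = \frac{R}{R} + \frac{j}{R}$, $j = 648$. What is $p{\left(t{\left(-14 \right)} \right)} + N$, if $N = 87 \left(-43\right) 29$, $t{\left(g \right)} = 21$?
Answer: $- \frac{759583}{7} \approx -1.0851 \cdot 10^{5}$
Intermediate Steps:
$p{\left(R \right)} = 8 - \frac{648}{R}$ ($p{\left(R \right)} = 9 - \left(\frac{R}{R} + \frac{648}{R}\right) = 9 - \left(1 + \frac{648}{R}\right) = 8 - \frac{648}{R}$)
$N = -108489$ ($N = \left(-3741\right) 29 = -108489$)
$p{\left(t{\left(-14 \right)} \right)} + N = \left(8 - \frac{648}{21}\right) - 108489 = \left(8 - \frac{216}{7}\right) - 108489 = - \frac{160}{7} - 108489 = - \frac{759583}{7}$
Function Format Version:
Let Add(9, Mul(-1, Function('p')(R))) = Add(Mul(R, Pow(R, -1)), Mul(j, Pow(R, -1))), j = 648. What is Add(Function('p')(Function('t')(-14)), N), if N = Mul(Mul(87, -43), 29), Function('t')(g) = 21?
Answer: Rational(-759583, 7) ≈ -1.0851e+5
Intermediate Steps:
Function('p')(R) = Add(8, Mul(-648, Pow(R, -1))) (Function('p')(R) = Add(9, Mul(-1, Add(Mul(R, Pow(R, -1)), Mul(648, Pow(R, -1))))) = Add(9, Mul(-1, Add(1, Mul(648, Pow(R, -1))))) = Add(9, Add(-1, Mul(-648, Pow(R, -1)))) = Add(8, Mul(-648, Pow(R, -1))))
N = -108489 (N = Mul(-3741, 29) = -108489)
Add(Function('p')(Function('t')(-14)), N) = Add(Add(8, Mul(-648, Pow(21, -1))), -108489) = Add(Add(8, Mul(-648, Rational(1, 21))), -108489) = Add(Add(8, Rational(-216, 7)), -108489) = Add(Rational(-160, 7), -108489) = Rational(-759583, 7)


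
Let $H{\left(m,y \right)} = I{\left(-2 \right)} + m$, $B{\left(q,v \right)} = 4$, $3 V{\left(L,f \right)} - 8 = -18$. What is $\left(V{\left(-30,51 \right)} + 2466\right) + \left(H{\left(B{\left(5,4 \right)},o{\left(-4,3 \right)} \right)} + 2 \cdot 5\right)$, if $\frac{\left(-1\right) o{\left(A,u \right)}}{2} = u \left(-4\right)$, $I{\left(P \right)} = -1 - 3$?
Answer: $\frac{7418}{3} \approx 2472.7$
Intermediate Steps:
$V{\left(L,f \right)} = - \frac{10}{3}$ ($V{\left(L,f \right)} = \frac{8}{3} + \frac{1}{3} \left(-18\right) = \frac{8}{3} - 6 = - \frac{10}{3}$)
$I{\left(P \right)} = -4$ ($I{\left(P \right)} = -1 - 3 = -4$)
$o{\left(A,u \right)} = 8 u$ ($o{\left(A,u \right)} = - 2 u \left(-4\right) = - 2 \left(- 4 u\right) = 8 u$)
$H{\left(m,y \right)} = -4 + m$
$\left(V{\left(-30,51 \right)} + 2466\right) + \left(H{\left(B{\left(5,4 \right)},o{\left(-4,3 \right)} \right)} + 2 \cdot 5\right) = \left(- \frac{10}{3} + 2466\right) + \left(\left(-4 + 4\right) + 2 \cdot 5\right) = \frac{7388}{3} + \left(0 + 10\right) = \frac{7388}{3} + 10 = \frac{7418}{3}$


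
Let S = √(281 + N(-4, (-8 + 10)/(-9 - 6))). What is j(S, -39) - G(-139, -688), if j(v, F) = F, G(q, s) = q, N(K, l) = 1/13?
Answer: 100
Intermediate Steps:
N(K, l) = 1/13
S = 3*√5278/13 (S = √(281 + 1/13) = √(3654/13) = 3*√5278/13 ≈ 16.765)
j(S, -39) - G(-139, -688) = -39 - 1*(-139) = -39 + 139 = 100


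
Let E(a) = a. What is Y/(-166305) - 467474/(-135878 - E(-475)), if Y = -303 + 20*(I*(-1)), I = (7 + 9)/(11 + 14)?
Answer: 388930119187/112590979575 ≈ 3.4544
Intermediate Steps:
I = 16/25 ≈ 0.64000
Y = -1579/5 (Y = -303 + 20*((16/25)*(-1)) = -303 + 20*(-16/25) = -303 - 64/5 = -1579/5 ≈ -315.80)
Y/(-166305) - 467474/(-135878 - E(-475)) = -1579/5/(-166305) - 467474/(-135878 - 1*(-475)) = -1579/5*(-1/166305) - 467474/(-135878 + 475) = 1579/831525 - 467474/(-135403) = 1579/831525 - 467474*(-1/135403) = 1579/831525 + 467474/135403 = 388930119187/112590979575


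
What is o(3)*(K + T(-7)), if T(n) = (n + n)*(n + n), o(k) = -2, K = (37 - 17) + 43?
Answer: -518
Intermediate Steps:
K = 63 (K = 20 + 43 = 63)
T(n) = 4*n² (T(n) = (2*n)*(2*n) = 4*n²)
o(3)*(K + T(-7)) = -2*(63 + 4*(-7)²) = -2*(63 + 4*49) = -2*(63 + 196) = -2*259 = -518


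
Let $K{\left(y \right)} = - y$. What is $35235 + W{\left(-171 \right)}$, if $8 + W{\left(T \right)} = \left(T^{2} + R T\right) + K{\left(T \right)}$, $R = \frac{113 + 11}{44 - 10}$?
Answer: $\frac{1088261}{17} \approx 64015.0$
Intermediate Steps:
$R = \frac{62}{17}$ ($R = \frac{124}{34} = 124 \cdot \frac{1}{34} = \frac{62}{17} \approx 3.6471$)
$W{\left(T \right)} = -8 + T^{2} + \frac{45 T}{17}$ ($W{\left(T \right)} = -8 - \left(- T^{2} - \frac{45 T}{17}\right) = -8 + \left(T^{2} + \frac{45 T}{17}\right) = -8 + T^{2} + \frac{45 T}{17}$)
$35235 + W{\left(-171 \right)} = 35235 + \left(-8 + \left(-171\right)^{2} + \frac{45}{17} \left(-171\right)\right) = 35235 - - \frac{489266}{17} = 35235 + \frac{489266}{17} = \frac{1088261}{17}$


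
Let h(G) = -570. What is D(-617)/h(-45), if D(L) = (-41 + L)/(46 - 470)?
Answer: -329/120840 ≈ -0.0027226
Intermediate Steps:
D(L) = 41/424 - L/424 (D(L) = (-41 + L)/(-424) = (-41 + L)*(-1/424) = 41/424 - L/424)
D(-617)/h(-45) = (41/424 - 1/424*(-617))/(-570) = (41/424 + 617/424)*(-1/570) = (329/212)*(-1/570) = -329/120840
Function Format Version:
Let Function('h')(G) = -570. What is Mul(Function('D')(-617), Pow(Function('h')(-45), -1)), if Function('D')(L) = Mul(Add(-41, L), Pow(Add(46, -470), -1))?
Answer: Rational(-329, 120840) ≈ -0.0027226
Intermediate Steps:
Function('D')(L) = Add(Rational(41, 424), Mul(Rational(-1, 424), L)) (Function('D')(L) = Mul(Add(-41, L), Pow(-424, -1)) = Mul(Add(-41, L), Rational(-1, 424)) = Add(Rational(41, 424), Mul(Rational(-1, 424), L)))
Mul(Function('D')(-617), Pow(Function('h')(-45), -1)) = Mul(Add(Rational(41, 424), Mul(Rational(-1, 424), -617)), Pow(-570, -1)) = Mul(Add(Rational(41, 424), Rational(617, 424)), Rational(-1, 570)) = Mul(Rational(329, 212), Rational(-1, 570)) = Rational(-329, 120840)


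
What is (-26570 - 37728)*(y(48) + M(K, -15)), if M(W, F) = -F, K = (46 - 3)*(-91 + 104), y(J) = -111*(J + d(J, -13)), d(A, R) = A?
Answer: 684195018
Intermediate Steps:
y(J) = -222*J (y(J) = -111*(J + J) = -222*J)
K = 559 (K = 43*13 = 559)
(-26570 - 37728)*(y(48) + M(K, -15)) = (-26570 - 37728)*(-222*48 - 1*(-15)) = -64298*(-10656 + 15) = -64298*(-10641) = 684195018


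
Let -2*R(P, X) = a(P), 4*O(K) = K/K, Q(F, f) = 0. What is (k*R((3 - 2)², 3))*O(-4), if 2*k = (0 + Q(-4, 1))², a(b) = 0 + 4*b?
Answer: 0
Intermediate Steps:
O(K) = ¼ (O(K) = (K/K)/4 = (¼)*1 = ¼)
a(b) = 4*b
k = 0 (k = (0 + 0)²/2 = (½)*0² = (½)*0 = 0)
R(P, X) = -2*P
(k*R((3 - 2)², 3))*O(-4) = (0*(-2*(3 - 2)²))*(¼) = (0*(-2*1²))*(¼) = (0*(-2*1))*(¼) = (0*(-2))*(¼) = 0*(¼) = 0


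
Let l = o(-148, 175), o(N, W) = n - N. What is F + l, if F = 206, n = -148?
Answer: 206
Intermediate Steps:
o(N, W) = -148 - N
l = 0 (l = -148 - 1*(-148) = -148 + 148 = 0)
F + l = 206 + 0 = 206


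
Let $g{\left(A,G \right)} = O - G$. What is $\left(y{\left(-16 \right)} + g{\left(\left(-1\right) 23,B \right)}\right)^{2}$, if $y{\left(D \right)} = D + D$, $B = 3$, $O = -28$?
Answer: $3969$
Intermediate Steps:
$y{\left(D \right)} = 2 D$
$g{\left(A,G \right)} = -28 - G$
$\left(y{\left(-16 \right)} + g{\left(\left(-1\right) 23,B \right)}\right)^{2} = \left(2 \left(-16\right) - 31\right)^{2} = \left(-32 - 31\right)^{2} = \left(-63\right)^{2} = 3969$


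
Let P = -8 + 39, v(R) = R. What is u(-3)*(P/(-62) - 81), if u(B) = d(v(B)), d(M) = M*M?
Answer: -1467/2 ≈ -733.50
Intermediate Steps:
P = 31
d(M) = M²
u(B) = B²
u(-3)*(P/(-62) - 81) = (-3)²*(31/(-62) - 81) = 9*(31*(-1/62) - 81) = 9*(-½ - 81) = 9*(-163/2) = -1467/2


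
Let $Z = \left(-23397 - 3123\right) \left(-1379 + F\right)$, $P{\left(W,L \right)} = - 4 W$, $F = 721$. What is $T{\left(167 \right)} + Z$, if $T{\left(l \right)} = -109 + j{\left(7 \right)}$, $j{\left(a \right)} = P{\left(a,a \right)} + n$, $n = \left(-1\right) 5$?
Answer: $17450018$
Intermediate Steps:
$n = -5$
$Z = 17450160$ ($Z = \left(-23397 - 3123\right) \left(-1379 + 721\right) = \left(-26520\right) \left(-658\right) = 17450160$)
$j{\left(a \right)} = -5 - 4 a$ ($j{\left(a \right)} = - 4 a - 5 = -5 - 4 a$)
$T{\left(l \right)} = -142$ ($T{\left(l \right)} = -109 - 33 = -142$)
$T{\left(167 \right)} + Z = -142 + 17450160 = 17450018$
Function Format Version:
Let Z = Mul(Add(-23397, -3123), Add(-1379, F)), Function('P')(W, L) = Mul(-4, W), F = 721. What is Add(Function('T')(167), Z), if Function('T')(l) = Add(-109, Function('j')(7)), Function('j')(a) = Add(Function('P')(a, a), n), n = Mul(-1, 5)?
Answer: 17450018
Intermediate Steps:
n = -5
Z = 17450160 (Z = Mul(Add(-23397, -3123), Add(-1379, 721)) = Mul(-26520, -658) = 17450160)
Function('j')(a) = Add(-5, Mul(-4, a)) (Function('j')(a) = Add(Mul(-4, a), -5) = Add(-5, Mul(-4, a)))
Function('T')(l) = -142 (Function('T')(l) = Add(-109, Add(-5, Mul(-4, 7))) = Add(-109, Add(-5, -28)) = Add(-109, -33) = -142)
Add(Function('T')(167), Z) = Add(-142, 17450160) = 17450018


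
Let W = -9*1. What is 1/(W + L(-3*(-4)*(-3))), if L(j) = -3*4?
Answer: -1/21 ≈ -0.047619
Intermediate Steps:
W = -9
L(j) = -12
1/(W + L(-3*(-4)*(-3))) = 1/(-9 - 12) = 1/(-21) = -1/21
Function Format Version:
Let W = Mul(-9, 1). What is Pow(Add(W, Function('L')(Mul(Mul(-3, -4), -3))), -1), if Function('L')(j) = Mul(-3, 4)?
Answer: Rational(-1, 21) ≈ -0.047619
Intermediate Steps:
W = -9
Function('L')(j) = -12
Pow(Add(W, Function('L')(Mul(Mul(-3, -4), -3))), -1) = Pow(Add(-9, -12), -1) = Pow(-21, -1) = Rational(-1, 21)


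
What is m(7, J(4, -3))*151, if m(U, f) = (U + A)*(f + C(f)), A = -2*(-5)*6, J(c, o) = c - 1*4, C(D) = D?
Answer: 0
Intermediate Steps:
J(c, o) = -4 + c (J(c, o) = c - 4 = -4 + c)
A = 60 (A = 10*6 = 60)
m(U, f) = 2*f*(60 + U) (m(U, f) = (U + 60)*(f + f) = (60 + U)*(2*f) = 2*f*(60 + U))
m(7, J(4, -3))*151 = (2*(-4 + 4)*(60 + 7))*151 = (2*0*67)*151 = 0*151 = 0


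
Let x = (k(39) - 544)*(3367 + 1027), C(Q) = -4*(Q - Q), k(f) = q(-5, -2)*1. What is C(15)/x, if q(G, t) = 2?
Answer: 0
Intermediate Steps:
k(f) = 2 (k(f) = 2*1 = 2)
C(Q) = 0 (C(Q) = -4*0 = 0)
x = -2381548 (x = (2 - 544)*(3367 + 1027) = -542*4394 = -2381548)
C(15)/x = 0/(-2381548) = 0*(-1/2381548) = 0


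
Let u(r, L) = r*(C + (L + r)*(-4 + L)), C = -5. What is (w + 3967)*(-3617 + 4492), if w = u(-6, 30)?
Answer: 221375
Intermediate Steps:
u(r, L) = r*(-5 + (-4 + L)*(L + r)) (u(r, L) = r*(-5 + (L + r)*(-4 + L)) = r*(-5 + (-4 + L)*(L + r)))
w = -3714 (w = -6*(-5 + 30**2 - 4*30 - 4*(-6) + 30*(-6)) = -6*(-5 + 900 - 120 + 24 - 180) = -6*619 = -3714)
(w + 3967)*(-3617 + 4492) = (-3714 + 3967)*(-3617 + 4492) = 253*875 = 221375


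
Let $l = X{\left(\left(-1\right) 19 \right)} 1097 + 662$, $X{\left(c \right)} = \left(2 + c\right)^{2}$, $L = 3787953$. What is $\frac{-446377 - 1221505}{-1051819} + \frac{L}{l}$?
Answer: $\frac{4514118708497}{334157637205} \approx 13.509$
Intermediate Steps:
$l = 317695$ ($l = \left(2 - 19\right)^{2} \cdot 1097 + 662 = \left(-17\right)^{2} \cdot 1097 + 662 = 289 \cdot 1097 + 662 = 317033 + 662 = 317695$)
$\frac{-446377 - 1221505}{-1051819} + \frac{L}{l} = \frac{-446377 - 1221505}{-1051819} + \frac{3787953}{317695} = \left(-446377 - 1221505\right) \left(- \frac{1}{1051819}\right) + 3787953 \cdot \frac{1}{317695} = \left(-1667882\right) \left(- \frac{1}{1051819}\right) + \frac{3787953}{317695} = \frac{1667882}{1051819} + \frac{3787953}{317695} = \frac{4514118708497}{334157637205}$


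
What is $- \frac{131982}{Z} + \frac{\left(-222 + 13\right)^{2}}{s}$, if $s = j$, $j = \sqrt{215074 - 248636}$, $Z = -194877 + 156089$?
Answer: $\frac{65991}{19394} - \frac{43681 i \sqrt{33562}}{33562} \approx 3.4026 - 238.43 i$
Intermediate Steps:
$Z = -38788$
$j = i \sqrt{33562}$ ($j = \sqrt{-33562} = i \sqrt{33562} \approx 183.2 i$)
$s = i \sqrt{33562} \approx 183.2 i$
$- \frac{131982}{Z} + \frac{\left(-222 + 13\right)^{2}}{s} = - \frac{131982}{-38788} + \frac{\left(-222 + 13\right)^{2}}{i \sqrt{33562}} = \left(-131982\right) \left(- \frac{1}{38788}\right) + \left(-209\right)^{2} \left(- \frac{i \sqrt{33562}}{33562}\right) = \frac{65991}{19394} + 43681 \left(- \frac{i \sqrt{33562}}{33562}\right) = \frac{65991}{19394} - \frac{43681 i \sqrt{33562}}{33562}$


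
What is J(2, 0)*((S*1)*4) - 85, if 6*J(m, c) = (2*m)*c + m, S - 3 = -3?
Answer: -85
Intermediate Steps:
S = 0 (S = 3 - 3 = 0)
J(m, c) = m/6 + c*m/3 (J(m, c) = ((2*m)*c + m)/6 = (2*c*m + m)/6 = (m + 2*c*m)/6 = m/6 + c*m/3)
J(2, 0)*((S*1)*4) - 85 = ((⅙)*2*(1 + 2*0))*((0*1)*4) - 85 = ((⅙)*2*(1 + 0))*(0*4) - 85 = ((⅙)*2*1)*0 - 85 = (⅓)*0 - 85 = 0 - 85 = -85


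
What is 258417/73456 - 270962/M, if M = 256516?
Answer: 11596077625/4710659824 ≈ 2.4617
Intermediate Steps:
258417/73456 - 270962/M = 258417/73456 - 270962/256516 = 258417*(1/73456) - 270962*1/256516 = 258417/73456 - 135481/128258 = 11596077625/4710659824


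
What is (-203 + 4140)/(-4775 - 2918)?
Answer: -3937/7693 ≈ -0.51176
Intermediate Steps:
(-203 + 4140)/(-4775 - 2918) = 3937/(-7693) = 3937*(-1/7693) = -3937/7693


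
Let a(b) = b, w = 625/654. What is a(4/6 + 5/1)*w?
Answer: 10625/1962 ≈ 5.4154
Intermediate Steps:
w = 625/654 (w = 625*(1/654) = 625/654 ≈ 0.95566)
a(4/6 + 5/1)*w = (4/6 + 5/1)*(625/654) = (4*(⅙) + 5*1)*(625/654) = (⅔ + 5)*(625/654) = (17/3)*(625/654) = 10625/1962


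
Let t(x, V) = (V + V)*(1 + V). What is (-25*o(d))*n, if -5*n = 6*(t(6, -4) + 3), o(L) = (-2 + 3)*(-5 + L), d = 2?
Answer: -2430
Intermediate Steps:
t(x, V) = 2*V*(1 + V) (t(x, V) = (2*V)*(1 + V) = 2*V*(1 + V))
o(L) = -5 + L (o(L) = 1*(-5 + L) = -5 + L)
n = -162/5 (n = -6*(2*(-4)*(1 - 4) + 3)/5 = -6*(2*(-4)*(-3) + 3)/5 = -6*(24 + 3)/5 = -6*27/5 = -⅕*162 = -162/5 ≈ -32.400)
(-25*o(d))*n = -25*(-5 + 2)*(-162/5) = -25*(-3)*(-162/5) = 75*(-162/5) = -2430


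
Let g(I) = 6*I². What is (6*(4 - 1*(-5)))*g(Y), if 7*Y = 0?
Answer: 0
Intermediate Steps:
Y = 0 (Y = (⅐)*0 = 0)
(6*(4 - 1*(-5)))*g(Y) = (6*(4 - 1*(-5)))*(6*0²) = (6*(4 + 5))*(6*0) = (6*9)*0 = 54*0 = 0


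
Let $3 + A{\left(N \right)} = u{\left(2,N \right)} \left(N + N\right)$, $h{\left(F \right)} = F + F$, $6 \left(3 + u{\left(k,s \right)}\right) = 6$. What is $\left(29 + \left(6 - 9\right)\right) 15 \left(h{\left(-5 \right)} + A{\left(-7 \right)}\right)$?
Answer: $5850$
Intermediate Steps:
$u{\left(k,s \right)} = -2$ ($u{\left(k,s \right)} = -3 + \frac{1}{6} \cdot 6 = -3 + 1 = -2$)
$h{\left(F \right)} = 2 F$
$A{\left(N \right)} = -3 - 4 N$ ($A{\left(N \right)} = -3 - 2 \left(N + N\right) = -3 - 2 \cdot 2 N = -3 - 4 N$)
$\left(29 + \left(6 - 9\right)\right) 15 \left(h{\left(-5 \right)} + A{\left(-7 \right)}\right) = \left(29 + \left(6 - 9\right)\right) 15 \left(2 \left(-5\right) - -25\right) = \left(29 + \left(6 - 9\right)\right) 15 \left(-10 + \left(-3 + 28\right)\right) = \left(29 - 3\right) 15 \left(-10 + 25\right) = 26 \cdot 15 \cdot 15 = 390 \cdot 15 = 5850$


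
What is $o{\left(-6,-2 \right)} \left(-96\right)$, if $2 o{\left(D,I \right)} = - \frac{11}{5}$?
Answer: $\frac{528}{5} \approx 105.6$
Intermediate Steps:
$o{\left(D,I \right)} = - \frac{11}{10}$ ($o{\left(D,I \right)} = \frac{\left(-11\right) \frac{1}{5}}{2} = \frac{1}{2} \left(- \frac{11}{5}\right) = - \frac{11}{10}$)
$o{\left(-6,-2 \right)} \left(-96\right) = \left(- \frac{11}{10}\right) \left(-96\right) = \frac{528}{5}$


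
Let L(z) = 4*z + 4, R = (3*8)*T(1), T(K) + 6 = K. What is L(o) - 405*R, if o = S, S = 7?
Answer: 48632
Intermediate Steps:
T(K) = -6 + K
R = -120 (R = (3*8)*(-6 + 1) = 24*(-5) = -120)
o = 7
L(z) = 4 + 4*z
L(o) - 405*R = (4 + 4*7) - 405*(-120) = (4 + 28) + 48600 = 32 + 48600 = 48632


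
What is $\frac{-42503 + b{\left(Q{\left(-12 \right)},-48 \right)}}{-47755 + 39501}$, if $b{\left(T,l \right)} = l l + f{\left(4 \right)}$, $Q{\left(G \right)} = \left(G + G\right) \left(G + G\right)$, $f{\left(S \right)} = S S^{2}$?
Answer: $\frac{40135}{8254} \approx 4.8625$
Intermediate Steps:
$f{\left(S \right)} = S^{3}$
$Q{\left(G \right)} = 4 G^{2}$ ($Q{\left(G \right)} = 2 G 2 G = 4 G^{2}$)
$b{\left(T,l \right)} = 64 + l^{2}$ ($b{\left(T,l \right)} = l l + 4^{3} = l^{2} + 64 = 64 + l^{2}$)
$\frac{-42503 + b{\left(Q{\left(-12 \right)},-48 \right)}}{-47755 + 39501} = \frac{-42503 + \left(64 + \left(-48\right)^{2}\right)}{-47755 + 39501} = \frac{-42503 + \left(64 + 2304\right)}{-8254} = \left(-42503 + 2368\right) \left(- \frac{1}{8254}\right) = \left(-40135\right) \left(- \frac{1}{8254}\right) = \frac{40135}{8254}$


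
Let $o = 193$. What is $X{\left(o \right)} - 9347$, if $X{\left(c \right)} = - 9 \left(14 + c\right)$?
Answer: $-11210$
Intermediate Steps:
$X{\left(c \right)} = -126 - 9 c$
$X{\left(o \right)} - 9347 = \left(-126 - 1737\right) - 9347 = -1863 - 9347 = -11210$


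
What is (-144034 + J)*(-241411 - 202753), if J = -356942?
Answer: 222515504064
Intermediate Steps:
(-144034 + J)*(-241411 - 202753) = (-144034 - 356942)*(-241411 - 202753) = -500976*(-444164) = 222515504064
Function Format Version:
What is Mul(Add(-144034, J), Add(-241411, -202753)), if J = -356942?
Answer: 222515504064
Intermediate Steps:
Mul(Add(-144034, J), Add(-241411, -202753)) = Mul(Add(-144034, -356942), Add(-241411, -202753)) = Mul(-500976, -444164) = 222515504064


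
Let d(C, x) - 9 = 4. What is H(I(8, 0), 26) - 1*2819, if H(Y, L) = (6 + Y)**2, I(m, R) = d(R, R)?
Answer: -2458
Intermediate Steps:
d(C, x) = 13 (d(C, x) = 9 + 4 = 13)
I(m, R) = 13
H(I(8, 0), 26) - 1*2819 = (6 + 13)**2 - 1*2819 = 19**2 - 2819 = 361 - 2819 = -2458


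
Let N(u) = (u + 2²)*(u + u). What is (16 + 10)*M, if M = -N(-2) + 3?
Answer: 286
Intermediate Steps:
N(u) = 2*u*(4 + u) (N(u) = (u + 4)*(2*u) = (4 + u)*(2*u) = 2*u*(4 + u))
M = 11 (M = -2*(-2)*(4 - 2) + 3 = -2*(-2)*2 + 3 = -1*(-8) + 3 = 8 + 3 = 11)
(16 + 10)*M = (16 + 10)*11 = 26*11 = 286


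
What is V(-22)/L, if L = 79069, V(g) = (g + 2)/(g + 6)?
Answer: 5/316276 ≈ 1.5809e-5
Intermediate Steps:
V(g) = (2 + g)/(6 + g)
V(-22)/L = ((2 - 22)/(6 - 22))/79069 = (-20/(-16))*(1/79069) = -1/16*(-20)*(1/79069) = (5/4)*(1/79069) = 5/316276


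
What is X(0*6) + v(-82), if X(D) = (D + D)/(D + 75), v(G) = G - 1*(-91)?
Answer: 9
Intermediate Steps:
v(G) = 91 + G (v(G) = G + 91 = 91 + G)
X(D) = 2*D/(75 + D) (X(D) = (2*D)/(75 + D) = 2*D/(75 + D))
X(0*6) + v(-82) = 2*(0*6)/(75 + 0*6) + (91 - 82) = 2*0/(75 + 0) + 9 = 2*0/75 + 9 = 2*0*(1/75) + 9 = 0 + 9 = 9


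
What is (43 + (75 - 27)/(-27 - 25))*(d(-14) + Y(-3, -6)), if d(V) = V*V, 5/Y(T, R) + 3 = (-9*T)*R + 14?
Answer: 16186277/1963 ≈ 8245.7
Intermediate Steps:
Y(T, R) = 5/(11 - 9*R*T) (Y(T, R) = 5/(-3 + ((-9*T)*R + 14)) = 5/(-3 + (-9*R*T + 14)) = 5/(-3 + (14 - 9*R*T)) = 5/(11 - 9*R*T))
d(V) = V²
(43 + (75 - 27)/(-27 - 25))*(d(-14) + Y(-3, -6)) = (43 + (75 - 27)/(-27 - 25))*((-14)² - 5/(-11 + 9*(-6)*(-3))) = (43 + 48/(-52))*(196 - 5/(-11 + 162)) = (43 + 48*(-1/52))*(196 - 5/151) = (43 - 12/13)*(196 - 5*1/151) = 547*(196 - 5/151)/13 = (547/13)*(29591/151) = 16186277/1963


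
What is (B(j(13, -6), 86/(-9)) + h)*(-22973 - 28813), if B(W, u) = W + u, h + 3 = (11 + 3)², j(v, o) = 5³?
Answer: -15973104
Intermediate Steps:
j(v, o) = 125
h = 193 (h = -3 + (11 + 3)² = -3 + 14² = -3 + 196 = 193)
(B(j(13, -6), 86/(-9)) + h)*(-22973 - 28813) = ((125 + 86/(-9)) + 193)*(-22973 - 28813) = ((125 + 86*(-⅑)) + 193)*(-51786) = ((125 - 86/9) + 193)*(-51786) = (1039/9 + 193)*(-51786) = (2776/9)*(-51786) = -15973104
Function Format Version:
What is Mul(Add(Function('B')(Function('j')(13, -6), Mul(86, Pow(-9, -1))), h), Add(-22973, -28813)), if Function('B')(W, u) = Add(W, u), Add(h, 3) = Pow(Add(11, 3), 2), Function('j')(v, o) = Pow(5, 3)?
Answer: -15973104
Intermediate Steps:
Function('j')(v, o) = 125
h = 193 (h = Add(-3, Pow(Add(11, 3), 2)) = Add(-3, Pow(14, 2)) = Add(-3, 196) = 193)
Mul(Add(Function('B')(Function('j')(13, -6), Mul(86, Pow(-9, -1))), h), Add(-22973, -28813)) = Mul(Add(Add(125, Mul(86, Pow(-9, -1))), 193), Add(-22973, -28813)) = Mul(Add(Add(125, Mul(86, Rational(-1, 9))), 193), -51786) = Mul(Add(Add(125, Rational(-86, 9)), 193), -51786) = Mul(Add(Rational(1039, 9), 193), -51786) = Mul(Rational(2776, 9), -51786) = -15973104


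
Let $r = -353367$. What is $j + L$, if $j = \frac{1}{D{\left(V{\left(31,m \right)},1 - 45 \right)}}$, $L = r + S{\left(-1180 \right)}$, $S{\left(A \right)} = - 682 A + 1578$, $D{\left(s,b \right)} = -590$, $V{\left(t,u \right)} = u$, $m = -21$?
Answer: $\frac{267252889}{590} \approx 4.5297 \cdot 10^{5}$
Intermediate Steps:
$S{\left(A \right)} = 1578 - 682 A$
$L = 452971$ ($L = -353367 + \left(1578 - -804760\right) = -353367 + \left(1578 + 804760\right) = -353367 + 806338 = 452971$)
$j = - \frac{1}{590}$ ($j = \frac{1}{-590} = - \frac{1}{590} \approx -0.0016949$)
$j + L = - \frac{1}{590} + 452971 = \frac{267252889}{590}$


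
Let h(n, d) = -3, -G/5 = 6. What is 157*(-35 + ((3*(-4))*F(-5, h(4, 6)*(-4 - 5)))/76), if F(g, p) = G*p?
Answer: 277105/19 ≈ 14584.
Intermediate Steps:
G = -30 (G = -5*6 = -30)
F(g, p) = -30*p
157*(-35 + ((3*(-4))*F(-5, h(4, 6)*(-4 - 5)))/76) = 157*(-35 + ((3*(-4))*(-(-90)*(-4 - 5)))/76) = 157*(-35 - (-360)*(-3*(-9))*(1/76)) = 157*(-35 - (-360)*27*(1/76)) = 157*(-35 - 12*(-810)*(1/76)) = 157*(-35 + 9720*(1/76)) = 157*(-35 + 2430/19) = 157*(1765/19) = 277105/19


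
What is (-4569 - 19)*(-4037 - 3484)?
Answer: 34506348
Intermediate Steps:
(-4569 - 19)*(-4037 - 3484) = -4588*(-7521) = 34506348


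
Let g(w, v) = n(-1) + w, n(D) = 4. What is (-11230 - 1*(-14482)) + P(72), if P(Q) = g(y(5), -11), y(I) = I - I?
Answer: 3256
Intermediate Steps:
y(I) = 0
g(w, v) = 4 + w
P(Q) = 4 (P(Q) = 4 + 0 = 4)
(-11230 - 1*(-14482)) + P(72) = (-11230 - 1*(-14482)) + 4 = (-11230 + 14482) + 4 = 3252 + 4 = 3256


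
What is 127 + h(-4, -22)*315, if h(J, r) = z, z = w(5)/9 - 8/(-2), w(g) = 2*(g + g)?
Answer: 2087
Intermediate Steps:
w(g) = 4*g (w(g) = 2*(2*g) = 4*g)
z = 56/9 (z = (4*5)/9 - 8/(-2) = 20*(⅑) - 8*(-½) = 20/9 + 4 = 56/9 ≈ 6.2222)
h(J, r) = 56/9
127 + h(-4, -22)*315 = 127 + (56/9)*315 = 127 + 1960 = 2087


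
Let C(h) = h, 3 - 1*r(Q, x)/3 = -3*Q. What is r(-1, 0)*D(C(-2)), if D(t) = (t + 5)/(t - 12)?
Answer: 0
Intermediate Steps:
r(Q, x) = 9 + 9*Q (r(Q, x) = 9 - (-9)*Q = 9 + 9*Q)
D(t) = (5 + t)/(-12 + t)
r(-1, 0)*D(C(-2)) = (9 + 9*(-1))*((5 - 2)/(-12 - 2)) = (9 - 9)*(3/(-14)) = 0*(-1/14*3) = 0*(-3/14) = 0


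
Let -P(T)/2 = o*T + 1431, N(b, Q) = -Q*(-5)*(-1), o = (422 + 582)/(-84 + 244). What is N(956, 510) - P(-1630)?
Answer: -40289/2 ≈ -20145.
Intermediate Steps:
o = 251/40 (o = 1004/160 = 1004*(1/160) = 251/40 ≈ 6.2750)
N(b, Q) = -5*Q (N(b, Q) = -(-5*Q)*(-1) = -5*Q)
P(T) = -2862 - 251*T/20 (P(T) = -2*(251*T/40 + 1431) = -2*(1431 + 251*T/40) = -2862 - 251*T/20)
N(956, 510) - P(-1630) = -5*510 - (-2862 - 251/20*(-1630)) = -2550 - (-2862 + 40913/2) = -2550 - 1*35189/2 = -2550 - 35189/2 = -40289/2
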